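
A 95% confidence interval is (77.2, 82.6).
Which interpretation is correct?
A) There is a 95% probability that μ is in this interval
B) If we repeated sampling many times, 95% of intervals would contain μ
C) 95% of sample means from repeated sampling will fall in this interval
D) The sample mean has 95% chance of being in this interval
B

A) Wrong — μ is fixed; the randomness lives in the interval, not in μ.
B) Correct — this is the frequentist long-run coverage interpretation.
C) Wrong — coverage applies to intervals containing μ, not to future x̄ values.
D) Wrong — x̄ is observed and sits in the interval by construction.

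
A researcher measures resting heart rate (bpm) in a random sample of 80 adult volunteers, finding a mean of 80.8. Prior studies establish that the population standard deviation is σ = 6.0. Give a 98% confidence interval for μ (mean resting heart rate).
(79.24, 82.36)

z-interval (σ known):
z* = 2.326 for 98% confidence

Margin of error = z* · σ/√n = 2.326 · 6.0/√80 = 1.56

CI: (80.8 - 1.56, 80.8 + 1.56) = (79.24, 82.36)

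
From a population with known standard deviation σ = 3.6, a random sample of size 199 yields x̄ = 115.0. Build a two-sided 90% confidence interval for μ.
(114.58, 115.42)

z-interval (σ known):
z* = 1.645 for 90% confidence

Margin of error = z* · σ/√n = 1.645 · 3.6/√199 = 0.42

CI: (115.0 - 0.42, 115.0 + 0.42) = (114.58, 115.42)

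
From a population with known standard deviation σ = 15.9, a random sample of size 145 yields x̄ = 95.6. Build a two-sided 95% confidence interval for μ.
(93.01, 98.19)

z-interval (σ known):
z* = 1.960 for 95% confidence

Margin of error = z* · σ/√n = 1.960 · 15.9/√145 = 2.59

CI: (95.6 - 2.59, 95.6 + 2.59) = (93.01, 98.19)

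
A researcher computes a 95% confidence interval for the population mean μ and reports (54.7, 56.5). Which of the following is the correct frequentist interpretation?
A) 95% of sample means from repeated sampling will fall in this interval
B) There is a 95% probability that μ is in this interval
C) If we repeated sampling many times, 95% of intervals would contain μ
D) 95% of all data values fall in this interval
C

A) Wrong — coverage applies to intervals containing μ, not to future x̄ values.
B) Wrong — μ is fixed; the randomness lives in the interval, not in μ.
C) Correct — this is the frequentist long-run coverage interpretation.
D) Wrong — a CI is about the parameter μ, not individual data values.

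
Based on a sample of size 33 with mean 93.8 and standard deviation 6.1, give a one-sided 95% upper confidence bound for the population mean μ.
μ ≤ 95.60

Upper bound (one-sided):
t* = 1.694 (one-sided for 95%)
Upper bound = x̄ + t* · s/√n = 93.8 + 1.694 · 6.1/√33 = 95.60

We are 95% confident that μ ≤ 95.60.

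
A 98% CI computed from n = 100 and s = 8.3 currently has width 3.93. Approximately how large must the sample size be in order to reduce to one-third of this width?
n ≈ 900

CI width ∝ 1/√n
To reduce width by factor 3, need √n to grow by 3 → need 3² = 9 times as many samples.

Current: n = 100, width = 3.93
New: n = 900, width ≈ 1.29

Width reduced by factor of 3.93/1.29 = 3.05.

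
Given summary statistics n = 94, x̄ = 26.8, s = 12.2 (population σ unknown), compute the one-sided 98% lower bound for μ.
μ ≥ 24.18

Lower bound (one-sided):
t* = 2.083 (one-sided for 98%)
Lower bound = x̄ - t* · s/√n = 26.8 - 2.083 · 12.2/√94 = 24.18

We are 98% confident that μ ≥ 24.18.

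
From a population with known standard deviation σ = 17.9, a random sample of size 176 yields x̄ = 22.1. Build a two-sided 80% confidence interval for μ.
(20.37, 23.83)

z-interval (σ known):
z* = 1.282 for 80% confidence

Margin of error = z* · σ/√n = 1.282 · 17.9/√176 = 1.73

CI: (22.1 - 1.73, 22.1 + 1.73) = (20.37, 23.83)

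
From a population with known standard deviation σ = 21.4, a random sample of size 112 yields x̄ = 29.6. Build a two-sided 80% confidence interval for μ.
(27.01, 32.19)

z-interval (σ known):
z* = 1.282 for 80% confidence

Margin of error = z* · σ/√n = 1.282 · 21.4/√112 = 2.59

CI: (29.6 - 2.59, 29.6 + 2.59) = (27.01, 32.19)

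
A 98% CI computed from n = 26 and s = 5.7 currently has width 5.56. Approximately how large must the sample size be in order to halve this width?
n ≈ 104

CI width ∝ 1/√n
To reduce width by factor 2, need √n to grow by 2 → need 2² = 4 times as many samples.

Current: n = 26, width = 5.56
New: n = 104, width ≈ 2.64

Width reduced by factor of 5.56/2.64 = 2.11.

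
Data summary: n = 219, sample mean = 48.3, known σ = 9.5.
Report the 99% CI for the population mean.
(46.65, 49.95)

z-interval (σ known):
z* = 2.576 for 99% confidence

Margin of error = z* · σ/√n = 2.576 · 9.5/√219 = 1.65

CI: (48.3 - 1.65, 48.3 + 1.65) = (46.65, 49.95)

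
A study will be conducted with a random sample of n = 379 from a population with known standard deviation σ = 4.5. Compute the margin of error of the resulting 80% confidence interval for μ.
Margin of error = 0.30

Margin of error = z* · σ/√n
= 1.282 · 4.5/√379
= 1.282 · 4.5/19.4679
= 0.30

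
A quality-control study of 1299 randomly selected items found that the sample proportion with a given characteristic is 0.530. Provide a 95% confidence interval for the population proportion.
(0.503, 0.557)

Proportion CI:
SE = √(p̂(1-p̂)/n) = √(0.530 · 0.470 / 1299) = 0.01385

z* = 1.960
Margin = z* · SE = 1.960 · 0.01385 = 0.0271

CI: 0.530 ± 0.0271 = (0.503, 0.557)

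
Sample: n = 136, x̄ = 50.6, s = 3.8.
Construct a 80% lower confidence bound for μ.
μ ≥ 50.32

Lower bound (one-sided):
t* = 0.844 (one-sided for 80%)
Lower bound = x̄ - t* · s/√n = 50.6 - 0.844 · 3.8/√136 = 50.32

We are 80% confident that μ ≥ 50.32.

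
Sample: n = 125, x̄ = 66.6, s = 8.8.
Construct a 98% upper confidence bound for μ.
μ ≤ 68.23

Upper bound (one-sided):
t* = 2.076 (one-sided for 98%)
Upper bound = x̄ + t* · s/√n = 66.6 + 2.076 · 8.8/√125 = 68.23

We are 98% confident that μ ≤ 68.23.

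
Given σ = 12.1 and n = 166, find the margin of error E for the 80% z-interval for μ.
Margin of error = 1.20

Margin of error = z* · σ/√n
= 1.282 · 12.1/√166
= 1.282 · 12.1/12.8841
= 1.20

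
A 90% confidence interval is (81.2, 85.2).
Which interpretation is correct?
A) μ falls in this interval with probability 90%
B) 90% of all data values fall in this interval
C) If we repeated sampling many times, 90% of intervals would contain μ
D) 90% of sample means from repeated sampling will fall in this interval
C

A) Wrong — μ is fixed; the randomness lives in the interval, not in μ.
B) Wrong — a CI is about the parameter μ, not individual data values.
C) Correct — this is the frequentist long-run coverage interpretation.
D) Wrong — coverage applies to intervals containing μ, not to future x̄ values.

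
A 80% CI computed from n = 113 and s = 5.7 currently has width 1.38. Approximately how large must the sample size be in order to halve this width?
n ≈ 452

CI width ∝ 1/√n
To reduce width by factor 2, need √n to grow by 2 → need 2² = 4 times as many samples.

Current: n = 113, width = 1.38
New: n = 452, width ≈ 0.69

Width reduced by factor of 1.38/0.69 = 2.00.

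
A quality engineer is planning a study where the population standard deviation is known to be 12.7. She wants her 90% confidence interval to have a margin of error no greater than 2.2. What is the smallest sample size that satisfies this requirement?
n ≥ 91

For margin E ≤ 2.2:
n ≥ (z* · σ / E)²
n ≥ (1.645 · 12.7 / 2.2)²
n ≥ 90.18

Minimum n = 91 (rounding up)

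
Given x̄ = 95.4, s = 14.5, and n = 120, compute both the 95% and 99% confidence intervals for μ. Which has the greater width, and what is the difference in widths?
99% CI is wider by 1.69

df = 119
95% CI: t* = 1.980, (92.78, 98.02), width = 2 · t* · s/√n = 5.24
99% CI: t* = 2.618, (91.93, 98.87), width = 2 · t* · s/√n = 6.93

The 99% CI is wider by 6.93 - 5.24 = 1.69.
Higher confidence requires a wider interval.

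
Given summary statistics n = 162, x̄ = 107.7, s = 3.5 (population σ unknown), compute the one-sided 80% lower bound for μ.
μ ≥ 107.47

Lower bound (one-sided):
t* = 0.844 (one-sided for 80%)
Lower bound = x̄ - t* · s/√n = 107.7 - 0.844 · 3.5/√162 = 107.47

We are 80% confident that μ ≥ 107.47.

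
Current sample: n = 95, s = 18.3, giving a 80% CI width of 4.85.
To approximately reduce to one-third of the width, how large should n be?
n ≈ 855

CI width ∝ 1/√n
To reduce width by factor 3, need √n to grow by 3 → need 3² = 9 times as many samples.

Current: n = 95, width = 4.85
New: n = 855, width ≈ 1.61

Width reduced by factor of 4.85/1.61 = 3.01.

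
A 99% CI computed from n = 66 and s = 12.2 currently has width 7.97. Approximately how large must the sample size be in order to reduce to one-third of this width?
n ≈ 594

CI width ∝ 1/√n
To reduce width by factor 3, need √n to grow by 3 → need 3² = 9 times as many samples.

Current: n = 66, width = 7.97
New: n = 594, width ≈ 2.59

Width reduced by factor of 7.97/2.59 = 3.08.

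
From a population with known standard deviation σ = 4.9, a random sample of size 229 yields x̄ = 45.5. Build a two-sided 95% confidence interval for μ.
(44.87, 46.13)

z-interval (σ known):
z* = 1.960 for 95% confidence

Margin of error = z* · σ/√n = 1.960 · 4.9/√229 = 0.63

CI: (45.5 - 0.63, 45.5 + 0.63) = (44.87, 46.13)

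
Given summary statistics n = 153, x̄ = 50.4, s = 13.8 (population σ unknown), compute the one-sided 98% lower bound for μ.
μ ≥ 48.09

Lower bound (one-sided):
t* = 2.072 (one-sided for 98%)
Lower bound = x̄ - t* · s/√n = 50.4 - 2.072 · 13.8/√153 = 48.09

We are 98% confident that μ ≥ 48.09.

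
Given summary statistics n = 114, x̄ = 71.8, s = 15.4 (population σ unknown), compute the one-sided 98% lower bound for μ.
μ ≥ 68.80

Lower bound (one-sided):
t* = 2.078 (one-sided for 98%)
Lower bound = x̄ - t* · s/√n = 71.8 - 2.078 · 15.4/√114 = 68.80

We are 98% confident that μ ≥ 68.80.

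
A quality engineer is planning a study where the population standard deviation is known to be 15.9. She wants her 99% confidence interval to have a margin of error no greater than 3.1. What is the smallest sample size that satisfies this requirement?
n ≥ 175

For margin E ≤ 3.1:
n ≥ (z* · σ / E)²
n ≥ (2.576 · 15.9 / 3.1)²
n ≥ 174.57

Minimum n = 175 (rounding up)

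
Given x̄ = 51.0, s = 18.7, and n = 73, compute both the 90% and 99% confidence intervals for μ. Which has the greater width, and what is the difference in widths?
99% CI is wider by 4.29

df = 72
90% CI: t* = 1.666, (47.35, 54.65), width = 2 · t* · s/√n = 7.29
99% CI: t* = 2.646, (45.21, 56.79), width = 2 · t* · s/√n = 11.58

The 99% CI is wider by 11.58 - 7.29 = 4.29.
Higher confidence requires a wider interval.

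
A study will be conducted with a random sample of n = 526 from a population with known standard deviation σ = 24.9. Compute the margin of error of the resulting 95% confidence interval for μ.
Margin of error = 2.13

Margin of error = z* · σ/√n
= 1.960 · 24.9/√526
= 1.960 · 24.9/22.9347
= 2.13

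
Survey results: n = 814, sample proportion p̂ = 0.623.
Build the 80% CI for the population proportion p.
(0.601, 0.645)

Proportion CI:
SE = √(p̂(1-p̂)/n) = √(0.623 · 0.377 / 814) = 0.01699

z* = 1.282
Margin = z* · SE = 1.282 · 0.01699 = 0.0218

CI: 0.623 ± 0.0218 = (0.601, 0.645)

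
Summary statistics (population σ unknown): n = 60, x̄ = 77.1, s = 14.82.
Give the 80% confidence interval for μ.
(74.62, 79.58)

t-interval (σ unknown):
df = n - 1 = 59
t* = 1.296 for 80% confidence

Margin of error = t* · s/√n = 1.296 · 14.82/√60 = 2.48

CI: (74.62, 79.58)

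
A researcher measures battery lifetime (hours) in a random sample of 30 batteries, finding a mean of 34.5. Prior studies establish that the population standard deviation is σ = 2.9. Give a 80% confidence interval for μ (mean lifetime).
(33.82, 35.18)

z-interval (σ known):
z* = 1.282 for 80% confidence

Margin of error = z* · σ/√n = 1.282 · 2.9/√30 = 0.68

CI: (34.5 - 0.68, 34.5 + 0.68) = (33.82, 35.18)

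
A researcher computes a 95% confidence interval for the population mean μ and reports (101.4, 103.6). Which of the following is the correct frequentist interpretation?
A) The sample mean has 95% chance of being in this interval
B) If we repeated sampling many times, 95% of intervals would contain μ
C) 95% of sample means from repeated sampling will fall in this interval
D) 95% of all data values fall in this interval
B

A) Wrong — x̄ is observed and sits in the interval by construction.
B) Correct — this is the frequentist long-run coverage interpretation.
C) Wrong — coverage applies to intervals containing μ, not to future x̄ values.
D) Wrong — a CI is about the parameter μ, not individual data values.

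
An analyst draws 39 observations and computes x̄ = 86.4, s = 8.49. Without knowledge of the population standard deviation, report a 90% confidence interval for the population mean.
(84.11, 88.69)

t-interval (σ unknown):
df = n - 1 = 38
t* = 1.686 for 90% confidence

Margin of error = t* · s/√n = 1.686 · 8.49/√39 = 2.29

CI: (84.11, 88.69)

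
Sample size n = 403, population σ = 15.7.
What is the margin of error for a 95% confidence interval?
Margin of error = 1.53

Margin of error = z* · σ/√n
= 1.960 · 15.7/√403
= 1.960 · 15.7/20.0749
= 1.53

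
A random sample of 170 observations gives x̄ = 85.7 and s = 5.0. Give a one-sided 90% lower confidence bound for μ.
μ ≥ 85.21

Lower bound (one-sided):
t* = 1.287 (one-sided for 90%)
Lower bound = x̄ - t* · s/√n = 85.7 - 1.287 · 5.0/√170 = 85.21

We are 90% confident that μ ≥ 85.21.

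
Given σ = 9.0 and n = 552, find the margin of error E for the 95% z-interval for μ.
Margin of error = 0.75

Margin of error = z* · σ/√n
= 1.960 · 9.0/√552
= 1.960 · 9.0/23.4947
= 0.75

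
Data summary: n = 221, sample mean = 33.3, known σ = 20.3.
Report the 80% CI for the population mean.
(31.55, 35.05)

z-interval (σ known):
z* = 1.282 for 80% confidence

Margin of error = z* · σ/√n = 1.282 · 20.3/√221 = 1.75

CI: (33.3 - 1.75, 33.3 + 1.75) = (31.55, 35.05)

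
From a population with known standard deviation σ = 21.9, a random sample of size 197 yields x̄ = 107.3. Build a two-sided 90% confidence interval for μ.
(104.73, 109.87)

z-interval (σ known):
z* = 1.645 for 90% confidence

Margin of error = z* · σ/√n = 1.645 · 21.9/√197 = 2.57

CI: (107.3 - 2.57, 107.3 + 2.57) = (104.73, 109.87)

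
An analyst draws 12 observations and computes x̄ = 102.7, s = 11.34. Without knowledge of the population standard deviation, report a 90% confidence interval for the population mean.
(96.82, 108.58)

t-interval (σ unknown):
df = n - 1 = 11
t* = 1.796 for 90% confidence

Margin of error = t* · s/√n = 1.796 · 11.34/√12 = 5.88

CI: (96.82, 108.58)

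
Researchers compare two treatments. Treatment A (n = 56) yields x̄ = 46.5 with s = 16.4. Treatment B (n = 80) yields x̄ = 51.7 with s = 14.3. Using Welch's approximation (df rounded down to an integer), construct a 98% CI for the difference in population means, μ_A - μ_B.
(-11.61, 1.21)

Difference: x̄₁ - x̄₂ = -5.20
SE = √(s₁²/n₁ + s₂²/n₂) = √(16.4²/56 + 14.3²/80) = 2.7127
df = 107.85 → 107 (Welch–Satterthwaite, rounded down)
t* = 2.362

CI: -5.20 ± 2.362 · 2.7127 = -5.20 ± 6.41 = (-11.61, 1.21)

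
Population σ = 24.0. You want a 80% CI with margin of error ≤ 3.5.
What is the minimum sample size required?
n ≥ 78

For margin E ≤ 3.5:
n ≥ (z* · σ / E)²
n ≥ (1.282 · 24.0 / 3.5)²
n ≥ 77.28

Minimum n = 78 (rounding up)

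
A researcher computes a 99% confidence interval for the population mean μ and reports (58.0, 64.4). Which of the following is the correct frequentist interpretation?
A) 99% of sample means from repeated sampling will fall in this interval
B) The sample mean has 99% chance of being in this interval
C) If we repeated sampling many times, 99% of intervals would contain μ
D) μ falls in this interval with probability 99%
C

A) Wrong — coverage applies to intervals containing μ, not to future x̄ values.
B) Wrong — x̄ is observed and sits in the interval by construction.
C) Correct — this is the frequentist long-run coverage interpretation.
D) Wrong — μ is fixed; the randomness lives in the interval, not in μ.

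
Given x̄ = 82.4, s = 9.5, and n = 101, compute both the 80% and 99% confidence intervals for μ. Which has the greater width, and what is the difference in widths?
99% CI is wider by 2.52

df = 100
80% CI: t* = 1.290, (81.18, 83.62), width = 2 · t* · s/√n = 2.44
99% CI: t* = 2.626, (79.92, 84.88), width = 2 · t* · s/√n = 4.96

The 99% CI is wider by 4.96 - 2.44 = 2.52.
Higher confidence requires a wider interval.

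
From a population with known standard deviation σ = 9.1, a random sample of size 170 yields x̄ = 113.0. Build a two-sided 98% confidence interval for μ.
(111.38, 114.62)

z-interval (σ known):
z* = 2.326 for 98% confidence

Margin of error = z* · σ/√n = 2.326 · 9.1/√170 = 1.62

CI: (113.0 - 1.62, 113.0 + 1.62) = (111.38, 114.62)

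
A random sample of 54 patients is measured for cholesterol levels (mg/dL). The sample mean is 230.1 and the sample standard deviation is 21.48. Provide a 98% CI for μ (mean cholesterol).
(223.09, 237.11)

t-interval (σ unknown):
df = n - 1 = 53
t* = 2.399 for 98% confidence

Margin of error = t* · s/√n = 2.399 · 21.48/√54 = 7.01

CI: (223.09, 237.11)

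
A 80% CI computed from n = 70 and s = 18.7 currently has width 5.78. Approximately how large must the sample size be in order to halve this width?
n ≈ 280

CI width ∝ 1/√n
To reduce width by factor 2, need √n to grow by 2 → need 2² = 4 times as many samples.

Current: n = 70, width = 5.78
New: n = 280, width ≈ 2.87

Width reduced by factor of 5.78/2.87 = 2.01.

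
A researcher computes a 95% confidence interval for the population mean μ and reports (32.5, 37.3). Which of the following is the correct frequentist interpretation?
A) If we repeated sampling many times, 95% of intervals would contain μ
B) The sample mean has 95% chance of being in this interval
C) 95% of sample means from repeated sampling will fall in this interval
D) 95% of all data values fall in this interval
A

A) Correct — this is the frequentist long-run coverage interpretation.
B) Wrong — x̄ is observed and sits in the interval by construction.
C) Wrong — coverage applies to intervals containing μ, not to future x̄ values.
D) Wrong — a CI is about the parameter μ, not individual data values.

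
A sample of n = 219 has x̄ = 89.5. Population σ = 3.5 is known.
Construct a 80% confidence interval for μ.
(89.20, 89.80)

z-interval (σ known):
z* = 1.282 for 80% confidence

Margin of error = z* · σ/√n = 1.282 · 3.5/√219 = 0.30

CI: (89.5 - 0.30, 89.5 + 0.30) = (89.20, 89.80)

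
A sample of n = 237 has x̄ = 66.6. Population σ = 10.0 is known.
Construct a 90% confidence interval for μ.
(65.53, 67.67)

z-interval (σ known):
z* = 1.645 for 90% confidence

Margin of error = z* · σ/√n = 1.645 · 10.0/√237 = 1.07

CI: (66.6 - 1.07, 66.6 + 1.07) = (65.53, 67.67)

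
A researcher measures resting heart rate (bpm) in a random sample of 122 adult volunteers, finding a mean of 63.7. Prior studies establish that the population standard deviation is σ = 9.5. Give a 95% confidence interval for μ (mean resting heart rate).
(62.01, 65.39)

z-interval (σ known):
z* = 1.960 for 95% confidence

Margin of error = z* · σ/√n = 1.960 · 9.5/√122 = 1.69

CI: (63.7 - 1.69, 63.7 + 1.69) = (62.01, 65.39)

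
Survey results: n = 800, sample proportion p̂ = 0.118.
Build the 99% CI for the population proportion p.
(0.089, 0.147)

Proportion CI:
SE = √(p̂(1-p̂)/n) = √(0.118 · 0.882 / 800) = 0.01141

z* = 2.576
Margin = z* · SE = 2.576 · 0.01141 = 0.0294

CI: 0.118 ± 0.0294 = (0.089, 0.147)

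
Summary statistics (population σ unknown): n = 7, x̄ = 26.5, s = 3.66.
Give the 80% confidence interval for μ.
(24.51, 28.49)

t-interval (σ unknown):
df = n - 1 = 6
t* = 1.440 for 80% confidence

Margin of error = t* · s/√n = 1.440 · 3.66/√7 = 1.99

CI: (24.51, 28.49)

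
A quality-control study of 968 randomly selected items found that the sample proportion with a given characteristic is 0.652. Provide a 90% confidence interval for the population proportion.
(0.627, 0.677)

Proportion CI:
SE = √(p̂(1-p̂)/n) = √(0.652 · 0.348 / 968) = 0.01531

z* = 1.645
Margin = z* · SE = 1.645 · 0.01531 = 0.0252

CI: 0.652 ± 0.0252 = (0.627, 0.677)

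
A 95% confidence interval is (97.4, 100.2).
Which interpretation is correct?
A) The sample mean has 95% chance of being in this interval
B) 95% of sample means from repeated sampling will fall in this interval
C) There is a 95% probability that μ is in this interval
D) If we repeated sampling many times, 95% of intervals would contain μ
D

A) Wrong — x̄ is observed and sits in the interval by construction.
B) Wrong — coverage applies to intervals containing μ, not to future x̄ values.
C) Wrong — μ is fixed; the randomness lives in the interval, not in μ.
D) Correct — this is the frequentist long-run coverage interpretation.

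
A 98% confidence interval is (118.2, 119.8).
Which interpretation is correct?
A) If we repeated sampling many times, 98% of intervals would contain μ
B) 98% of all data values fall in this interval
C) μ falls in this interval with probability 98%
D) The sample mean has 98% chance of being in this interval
A

A) Correct — this is the frequentist long-run coverage interpretation.
B) Wrong — a CI is about the parameter μ, not individual data values.
C) Wrong — μ is fixed; the randomness lives in the interval, not in μ.
D) Wrong — x̄ is observed and sits in the interval by construction.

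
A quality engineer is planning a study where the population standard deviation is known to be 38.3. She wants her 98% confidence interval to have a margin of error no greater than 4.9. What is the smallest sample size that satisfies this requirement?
n ≥ 331

For margin E ≤ 4.9:
n ≥ (z* · σ / E)²
n ≥ (2.326 · 38.3 / 4.9)²
n ≥ 330.54

Minimum n = 331 (rounding up)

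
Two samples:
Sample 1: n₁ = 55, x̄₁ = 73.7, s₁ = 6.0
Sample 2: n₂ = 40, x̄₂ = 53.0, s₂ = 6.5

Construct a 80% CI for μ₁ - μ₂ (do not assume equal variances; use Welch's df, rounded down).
(19.01, 22.39)

Difference: x̄₁ - x̄₂ = 20.70
SE = √(s₁²/n₁ + s₂²/n₂) = √(6.0²/55 + 6.5²/40) = 1.3080
df = 80.10 → 80 (Welch–Satterthwaite, rounded down)
t* = 1.292

CI: 20.70 ± 1.292 · 1.3080 = 20.70 ± 1.69 = (19.01, 22.39)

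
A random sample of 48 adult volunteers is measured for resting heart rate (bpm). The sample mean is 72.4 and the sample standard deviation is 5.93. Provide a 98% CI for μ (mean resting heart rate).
(70.34, 74.46)

t-interval (σ unknown):
df = n - 1 = 47
t* = 2.408 for 98% confidence

Margin of error = t* · s/√n = 2.408 · 5.93/√48 = 2.06

CI: (70.34, 74.46)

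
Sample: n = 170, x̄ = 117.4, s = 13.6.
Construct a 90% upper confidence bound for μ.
μ ≤ 118.74

Upper bound (one-sided):
t* = 1.287 (one-sided for 90%)
Upper bound = x̄ + t* · s/√n = 117.4 + 1.287 · 13.6/√170 = 118.74

We are 90% confident that μ ≤ 118.74.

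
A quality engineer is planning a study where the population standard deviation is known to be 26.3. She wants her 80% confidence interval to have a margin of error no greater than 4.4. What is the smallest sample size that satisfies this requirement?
n ≥ 59

For margin E ≤ 4.4:
n ≥ (z* · σ / E)²
n ≥ (1.282 · 26.3 / 4.4)²
n ≥ 58.72

Minimum n = 59 (rounding up)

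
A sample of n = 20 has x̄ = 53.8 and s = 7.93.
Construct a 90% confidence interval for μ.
(50.73, 56.87)

t-interval (σ unknown):
df = n - 1 = 19
t* = 1.729 for 90% confidence

Margin of error = t* · s/√n = 1.729 · 7.93/√20 = 3.07

CI: (50.73, 56.87)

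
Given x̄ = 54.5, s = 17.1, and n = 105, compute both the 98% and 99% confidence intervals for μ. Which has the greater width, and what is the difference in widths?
99% CI is wider by 0.87

df = 104
98% CI: t* = 2.363, (50.56, 58.44), width = 2 · t* · s/√n = 7.89
99% CI: t* = 2.624, (50.12, 58.88), width = 2 · t* · s/√n = 8.76

The 99% CI is wider by 8.76 - 7.89 = 0.87.
Higher confidence requires a wider interval.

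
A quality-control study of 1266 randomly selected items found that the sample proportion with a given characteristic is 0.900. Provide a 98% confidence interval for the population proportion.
(0.880, 0.920)

Proportion CI:
SE = √(p̂(1-p̂)/n) = √(0.900 · 0.100 / 1266) = 0.00843

z* = 2.326
Margin = z* · SE = 2.326 · 0.00843 = 0.0196

CI: 0.900 ± 0.0196 = (0.880, 0.920)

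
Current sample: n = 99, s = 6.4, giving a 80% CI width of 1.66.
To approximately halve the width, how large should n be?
n ≈ 396

CI width ∝ 1/√n
To reduce width by factor 2, need √n to grow by 2 → need 2² = 4 times as many samples.

Current: n = 99, width = 1.66
New: n = 396, width ≈ 0.83

Width reduced by factor of 1.66/0.83 = 2.00.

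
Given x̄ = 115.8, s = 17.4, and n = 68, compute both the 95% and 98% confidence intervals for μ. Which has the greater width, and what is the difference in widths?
98% CI is wider by 1.64

df = 67
95% CI: t* = 1.996, (111.59, 120.01), width = 2 · t* · s/√n = 8.42
98% CI: t* = 2.383, (110.77, 120.83), width = 2 · t* · s/√n = 10.06

The 98% CI is wider by 10.06 - 8.42 = 1.64.
Higher confidence requires a wider interval.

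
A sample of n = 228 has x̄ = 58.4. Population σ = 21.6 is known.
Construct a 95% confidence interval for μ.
(55.60, 61.20)

z-interval (σ known):
z* = 1.960 for 95% confidence

Margin of error = z* · σ/√n = 1.960 · 21.6/√228 = 2.80

CI: (58.4 - 2.80, 58.4 + 2.80) = (55.60, 61.20)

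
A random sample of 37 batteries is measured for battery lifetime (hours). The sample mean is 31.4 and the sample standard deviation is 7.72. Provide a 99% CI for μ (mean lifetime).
(27.95, 34.85)

t-interval (σ unknown):
df = n - 1 = 36
t* = 2.719 for 99% confidence

Margin of error = t* · s/√n = 2.719 · 7.72/√37 = 3.45

CI: (27.95, 34.85)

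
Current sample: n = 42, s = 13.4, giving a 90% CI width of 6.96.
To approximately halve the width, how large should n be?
n ≈ 168

CI width ∝ 1/√n
To reduce width by factor 2, need √n to grow by 2 → need 2² = 4 times as many samples.

Current: n = 42, width = 6.96
New: n = 168, width ≈ 3.42

Width reduced by factor of 6.96/3.42 = 2.04.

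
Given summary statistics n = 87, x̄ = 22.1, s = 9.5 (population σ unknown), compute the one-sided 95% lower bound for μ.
μ ≥ 20.41

Lower bound (one-sided):
t* = 1.663 (one-sided for 95%)
Lower bound = x̄ - t* · s/√n = 22.1 - 1.663 · 9.5/√87 = 20.41

We are 95% confident that μ ≥ 20.41.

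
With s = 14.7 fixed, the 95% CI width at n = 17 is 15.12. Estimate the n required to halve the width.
n ≈ 68

CI width ∝ 1/√n
To reduce width by factor 2, need √n to grow by 2 → need 2² = 4 times as many samples.

Current: n = 17, width = 15.12
New: n = 68, width ≈ 7.12

Width reduced by factor of 15.12/7.12 = 2.12.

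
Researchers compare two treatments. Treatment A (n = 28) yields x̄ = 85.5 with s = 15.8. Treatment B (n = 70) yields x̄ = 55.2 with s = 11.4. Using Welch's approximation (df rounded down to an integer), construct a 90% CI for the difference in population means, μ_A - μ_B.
(24.77, 35.83)

Difference: x̄₁ - x̄₂ = 30.30
SE = √(s₁²/n₁ + s₂²/n₂) = √(15.8²/28 + 11.4²/70) = 3.2821
df = 38.76 → 38 (Welch–Satterthwaite, rounded down)
t* = 1.686

CI: 30.30 ± 1.686 · 3.2821 = 30.30 ± 5.53 = (24.77, 35.83)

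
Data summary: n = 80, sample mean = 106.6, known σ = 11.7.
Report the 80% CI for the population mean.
(104.92, 108.28)

z-interval (σ known):
z* = 1.282 for 80% confidence

Margin of error = z* · σ/√n = 1.282 · 11.7/√80 = 1.68

CI: (106.6 - 1.68, 106.6 + 1.68) = (104.92, 108.28)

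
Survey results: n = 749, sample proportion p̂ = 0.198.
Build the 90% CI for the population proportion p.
(0.174, 0.222)

Proportion CI:
SE = √(p̂(1-p̂)/n) = √(0.198 · 0.802 / 749) = 0.01456

z* = 1.645
Margin = z* · SE = 1.645 · 0.01456 = 0.0240

CI: 0.198 ± 0.0240 = (0.174, 0.222)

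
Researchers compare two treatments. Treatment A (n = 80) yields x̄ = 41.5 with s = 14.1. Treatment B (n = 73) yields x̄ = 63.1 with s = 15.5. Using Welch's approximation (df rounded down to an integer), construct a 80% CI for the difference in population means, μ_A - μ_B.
(-24.69, -18.51)

Difference: x̄₁ - x̄₂ = -21.60
SE = √(s₁²/n₁ + s₂²/n₂) = √(14.1²/80 + 15.5²/73) = 2.4034
df = 145.95 → 145 (Welch–Satterthwaite, rounded down)
t* = 1.287

CI: -21.60 ± 1.287 · 2.4034 = -21.60 ± 3.09 = (-24.69, -18.51)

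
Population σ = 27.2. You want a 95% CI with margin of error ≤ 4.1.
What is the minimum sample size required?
n ≥ 170

For margin E ≤ 4.1:
n ≥ (z* · σ / E)²
n ≥ (1.960 · 27.2 / 4.1)²
n ≥ 169.08

Minimum n = 170 (rounding up)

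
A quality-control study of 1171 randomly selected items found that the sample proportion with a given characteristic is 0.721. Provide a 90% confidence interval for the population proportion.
(0.699, 0.743)

Proportion CI:
SE = √(p̂(1-p̂)/n) = √(0.721 · 0.279 / 1171) = 0.01311

z* = 1.645
Margin = z* · SE = 1.645 · 0.01311 = 0.0216

CI: 0.721 ± 0.0216 = (0.699, 0.743)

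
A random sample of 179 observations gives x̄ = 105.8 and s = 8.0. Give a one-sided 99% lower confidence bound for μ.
μ ≥ 104.40

Lower bound (one-sided):
t* = 2.347 (one-sided for 99%)
Lower bound = x̄ - t* · s/√n = 105.8 - 2.347 · 8.0/√179 = 104.40

We are 99% confident that μ ≥ 104.40.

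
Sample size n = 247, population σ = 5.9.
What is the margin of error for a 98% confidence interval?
Margin of error = 0.87

Margin of error = z* · σ/√n
= 2.326 · 5.9/√247
= 2.326 · 5.9/15.7162
= 0.87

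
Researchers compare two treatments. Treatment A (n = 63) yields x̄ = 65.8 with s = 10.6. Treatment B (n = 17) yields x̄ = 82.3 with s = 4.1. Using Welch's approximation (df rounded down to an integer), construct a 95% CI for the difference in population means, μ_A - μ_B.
(-19.82, -13.18)

Difference: x̄₁ - x̄₂ = -16.50
SE = √(s₁²/n₁ + s₂²/n₂) = √(10.6²/63 + 4.1²/17) = 1.6650
df = 68.37 → 68 (Welch–Satterthwaite, rounded down)
t* = 1.995

CI: -16.50 ± 1.995 · 1.6650 = -16.50 ± 3.32 = (-19.82, -13.18)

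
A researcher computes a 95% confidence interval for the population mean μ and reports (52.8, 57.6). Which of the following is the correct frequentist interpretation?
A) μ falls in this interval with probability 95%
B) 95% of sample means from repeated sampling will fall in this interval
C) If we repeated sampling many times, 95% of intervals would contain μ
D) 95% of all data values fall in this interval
C

A) Wrong — μ is fixed; the randomness lives in the interval, not in μ.
B) Wrong — coverage applies to intervals containing μ, not to future x̄ values.
C) Correct — this is the frequentist long-run coverage interpretation.
D) Wrong — a CI is about the parameter μ, not individual data values.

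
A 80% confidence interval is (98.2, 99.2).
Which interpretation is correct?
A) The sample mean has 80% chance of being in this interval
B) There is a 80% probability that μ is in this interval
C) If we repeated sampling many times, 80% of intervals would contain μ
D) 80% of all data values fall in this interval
C

A) Wrong — x̄ is observed and sits in the interval by construction.
B) Wrong — μ is fixed; the randomness lives in the interval, not in μ.
C) Correct — this is the frequentist long-run coverage interpretation.
D) Wrong — a CI is about the parameter μ, not individual data values.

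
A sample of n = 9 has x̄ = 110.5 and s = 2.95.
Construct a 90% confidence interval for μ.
(108.67, 112.33)

t-interval (σ unknown):
df = n - 1 = 8
t* = 1.860 for 90% confidence

Margin of error = t* · s/√n = 1.860 · 2.95/√9 = 1.83

CI: (108.67, 112.33)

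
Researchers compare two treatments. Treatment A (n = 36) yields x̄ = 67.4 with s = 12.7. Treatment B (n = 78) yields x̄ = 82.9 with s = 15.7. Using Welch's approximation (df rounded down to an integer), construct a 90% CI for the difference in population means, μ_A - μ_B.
(-20.10, -10.90)

Difference: x̄₁ - x̄₂ = -15.50
SE = √(s₁²/n₁ + s₂²/n₂) = √(12.7²/36 + 15.7²/78) = 2.7641
df = 83.01 → 83 (Welch–Satterthwaite, rounded down)
t* = 1.663

CI: -15.50 ± 1.663 · 2.7641 = -15.50 ± 4.60 = (-20.10, -10.90)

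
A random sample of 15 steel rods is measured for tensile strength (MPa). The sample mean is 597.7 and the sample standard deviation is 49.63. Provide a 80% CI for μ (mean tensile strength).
(580.46, 614.94)

t-interval (σ unknown):
df = n - 1 = 14
t* = 1.345 for 80% confidence

Margin of error = t* · s/√n = 1.345 · 49.63/√15 = 17.24

CI: (580.46, 614.94)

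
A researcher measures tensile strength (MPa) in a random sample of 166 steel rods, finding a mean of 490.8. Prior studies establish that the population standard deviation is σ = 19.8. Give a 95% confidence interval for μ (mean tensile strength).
(487.79, 493.81)

z-interval (σ known):
z* = 1.960 for 95% confidence

Margin of error = z* · σ/√n = 1.960 · 19.8/√166 = 3.01

CI: (490.8 - 3.01, 490.8 + 3.01) = (487.79, 493.81)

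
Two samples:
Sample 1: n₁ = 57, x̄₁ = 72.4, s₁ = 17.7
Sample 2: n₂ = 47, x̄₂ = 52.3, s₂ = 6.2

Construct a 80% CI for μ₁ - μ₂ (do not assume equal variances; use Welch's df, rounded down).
(16.85, 23.35)

Difference: x̄₁ - x̄₂ = 20.10
SE = √(s₁²/n₁ + s₂²/n₂) = √(17.7²/57 + 6.2²/47) = 2.5128
df = 71.97 → 71 (Welch–Satterthwaite, rounded down)
t* = 1.294

CI: 20.10 ± 1.294 · 2.5128 = 20.10 ± 3.25 = (16.85, 23.35)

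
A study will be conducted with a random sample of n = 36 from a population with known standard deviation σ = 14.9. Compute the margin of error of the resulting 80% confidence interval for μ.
Margin of error = 3.18

Margin of error = z* · σ/√n
= 1.282 · 14.9/√36
= 1.282 · 14.9/6.0000
= 3.18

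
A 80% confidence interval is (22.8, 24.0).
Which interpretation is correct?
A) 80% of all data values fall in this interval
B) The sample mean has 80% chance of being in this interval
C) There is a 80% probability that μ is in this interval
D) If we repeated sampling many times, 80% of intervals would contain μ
D

A) Wrong — a CI is about the parameter μ, not individual data values.
B) Wrong — x̄ is observed and sits in the interval by construction.
C) Wrong — μ is fixed; the randomness lives in the interval, not in μ.
D) Correct — this is the frequentist long-run coverage interpretation.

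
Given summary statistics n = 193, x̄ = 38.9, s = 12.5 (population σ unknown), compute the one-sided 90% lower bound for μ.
μ ≥ 37.74

Lower bound (one-sided):
t* = 1.286 (one-sided for 90%)
Lower bound = x̄ - t* · s/√n = 38.9 - 1.286 · 12.5/√193 = 37.74

We are 90% confident that μ ≥ 37.74.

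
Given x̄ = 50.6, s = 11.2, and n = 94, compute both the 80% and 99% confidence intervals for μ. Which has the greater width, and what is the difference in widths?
99% CI is wider by 3.10

df = 93
80% CI: t* = 1.291, (49.11, 52.09), width = 2 · t* · s/√n = 2.98
99% CI: t* = 2.630, (47.56, 53.64), width = 2 · t* · s/√n = 6.08

The 99% CI is wider by 6.08 - 2.98 = 3.10.
Higher confidence requires a wider interval.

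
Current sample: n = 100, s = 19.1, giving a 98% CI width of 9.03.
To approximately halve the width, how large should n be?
n ≈ 400

CI width ∝ 1/√n
To reduce width by factor 2, need √n to grow by 2 → need 2² = 4 times as many samples.

Current: n = 100, width = 9.03
New: n = 400, width ≈ 4.46

Width reduced by factor of 9.03/4.46 = 2.02.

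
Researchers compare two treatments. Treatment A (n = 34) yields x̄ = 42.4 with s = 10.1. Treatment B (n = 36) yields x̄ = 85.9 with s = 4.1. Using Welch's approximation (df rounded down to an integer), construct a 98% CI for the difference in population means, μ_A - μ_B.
(-48.00, -39.00)

Difference: x̄₁ - x̄₂ = -43.50
SE = √(s₁²/n₁ + s₂²/n₂) = √(10.1²/34 + 4.1²/36) = 1.8621
df = 43.09 → 43 (Welch–Satterthwaite, rounded down)
t* = 2.416

CI: -43.50 ± 2.416 · 1.8621 = -43.50 ± 4.50 = (-48.00, -39.00)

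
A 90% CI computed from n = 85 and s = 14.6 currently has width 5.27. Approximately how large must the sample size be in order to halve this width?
n ≈ 340

CI width ∝ 1/√n
To reduce width by factor 2, need √n to grow by 2 → need 2² = 4 times as many samples.

Current: n = 85, width = 5.27
New: n = 340, width ≈ 2.61

Width reduced by factor of 5.27/2.61 = 2.02.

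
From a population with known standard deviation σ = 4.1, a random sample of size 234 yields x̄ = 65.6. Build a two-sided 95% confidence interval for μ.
(65.07, 66.13)

z-interval (σ known):
z* = 1.960 for 95% confidence

Margin of error = z* · σ/√n = 1.960 · 4.1/√234 = 0.53

CI: (65.6 - 0.53, 65.6 + 0.53) = (65.07, 66.13)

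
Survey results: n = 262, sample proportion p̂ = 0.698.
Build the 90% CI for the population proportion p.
(0.651, 0.745)

Proportion CI:
SE = √(p̂(1-p̂)/n) = √(0.698 · 0.302 / 262) = 0.02836

z* = 1.645
Margin = z* · SE = 1.645 · 0.02836 = 0.0467

CI: 0.698 ± 0.0467 = (0.651, 0.745)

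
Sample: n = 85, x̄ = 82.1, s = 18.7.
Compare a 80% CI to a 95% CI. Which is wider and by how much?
95% CI is wider by 2.83

df = 84
80% CI: t* = 1.292, (79.48, 84.72), width = 2 · t* · s/√n = 5.24
95% CI: t* = 1.989, (78.07, 86.13), width = 2 · t* · s/√n = 8.07

The 95% CI is wider by 8.07 - 5.24 = 2.83.
Higher confidence requires a wider interval.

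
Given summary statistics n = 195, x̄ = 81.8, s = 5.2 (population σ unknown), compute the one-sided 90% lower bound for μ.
μ ≥ 81.32

Lower bound (one-sided):
t* = 1.286 (one-sided for 90%)
Lower bound = x̄ - t* · s/√n = 81.8 - 1.286 · 5.2/√195 = 81.32

We are 90% confident that μ ≥ 81.32.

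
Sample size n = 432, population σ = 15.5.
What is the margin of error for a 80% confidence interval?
Margin of error = 0.96

Margin of error = z* · σ/√n
= 1.282 · 15.5/√432
= 1.282 · 15.5/20.7846
= 0.96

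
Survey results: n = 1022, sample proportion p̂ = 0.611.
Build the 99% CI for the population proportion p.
(0.572, 0.650)

Proportion CI:
SE = √(p̂(1-p̂)/n) = √(0.611 · 0.389 / 1022) = 0.01525

z* = 2.576
Margin = z* · SE = 2.576 · 0.01525 = 0.0393

CI: 0.611 ± 0.0393 = (0.572, 0.650)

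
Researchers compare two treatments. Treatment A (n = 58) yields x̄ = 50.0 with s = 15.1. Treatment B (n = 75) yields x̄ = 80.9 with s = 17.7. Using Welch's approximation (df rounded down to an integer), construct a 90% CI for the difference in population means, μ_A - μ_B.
(-35.62, -26.18)

Difference: x̄₁ - x̄₂ = -30.90
SE = √(s₁²/n₁ + s₂²/n₂) = √(15.1²/58 + 17.7²/75) = 2.8475
df = 129.70 → 129 (Welch–Satterthwaite, rounded down)
t* = 1.657

CI: -30.90 ± 1.657 · 2.8475 = -30.90 ± 4.72 = (-35.62, -26.18)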